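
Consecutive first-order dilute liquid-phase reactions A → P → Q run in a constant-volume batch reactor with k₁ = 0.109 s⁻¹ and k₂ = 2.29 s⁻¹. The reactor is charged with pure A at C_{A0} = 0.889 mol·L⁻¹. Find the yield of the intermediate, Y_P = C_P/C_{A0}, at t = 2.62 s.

For first-order series with pure A initially, C_P(t) = k₁C_{A0}/(k₂−k₁)·(e^(−k₁t) − e^(−k₂t)).
e^(−k₁t) = e^(−0.109×2.62) = e^(−0.2856) = 0.7516; e^(−k₂t) = e^(−6.000) = 0.002479.
C_P = 0.109×0.889/(2.29−0.109) × (0.7516−0.002479) = 0.04443×0.7491 = 0.03328 mol·L⁻¹.
Y_P = C_P/C_{A0} = 0.03328/0.889 = 0.0374.

0.0374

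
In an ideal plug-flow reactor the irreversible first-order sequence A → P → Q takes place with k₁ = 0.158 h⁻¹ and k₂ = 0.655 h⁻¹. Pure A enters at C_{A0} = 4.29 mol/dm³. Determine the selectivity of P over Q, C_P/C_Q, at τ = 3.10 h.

The intermediate concentration in a first-order A→B→C sequence is C_P = k₁C_{A0}(e^(−k₁τ) − e^(−k₂τ))/(k₂−k₁).
e^(−k₁τ) = e^(−0.158×3.10) = e^(−0.4898) = 0.6127; e^(−k₂τ) = e^(−2.030) = 0.1313.
C_P = 0.158×4.29/(0.655−0.158) × (0.6127−0.1313) = 1.364×0.4815 = 0.6567 mol/dm³.
C_A = C_{A0}e^(−k₁τ) = 2.629 mol/dm³, so C_Q = C_{A0}−C_A−C_P = 1.005 mol/dm³; C_P/C_Q = 0.654.

0.654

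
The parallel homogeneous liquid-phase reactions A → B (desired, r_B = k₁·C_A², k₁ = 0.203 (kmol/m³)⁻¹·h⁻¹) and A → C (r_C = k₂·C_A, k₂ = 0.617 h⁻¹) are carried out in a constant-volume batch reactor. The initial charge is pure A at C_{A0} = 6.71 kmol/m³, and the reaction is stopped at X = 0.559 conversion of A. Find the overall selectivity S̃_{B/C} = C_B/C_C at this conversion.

C_A = C_{A0}(1−X) = 2.959 kmol/m³.
Along a PFR/batch, dC_C/dC_A = −r_C/(r_B+r_C) = −k₂/(k₂+k₁·C_A).
Integrating from C_{A0} to C_A: C_C = (0.617/0.203)·ln[(0.617+0.203·6.71)/(0.617+0.203·2.96)] = 3.039·ln(1.979/1.218) = 1.476 kmol/m³.
Then C_B = (C_{A0}−C_A) − C_C = 3.751 − 1.476 = 2.275 kmol/m³.
S̃_{B/C} = C_B/C_C = 2.275/1.476 = 1.54.

1.54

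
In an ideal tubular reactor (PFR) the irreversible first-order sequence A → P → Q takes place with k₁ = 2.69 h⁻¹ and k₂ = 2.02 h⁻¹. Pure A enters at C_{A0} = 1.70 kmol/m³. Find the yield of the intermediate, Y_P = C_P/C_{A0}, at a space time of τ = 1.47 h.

0.129

Solving the coupled first-order balances gives C_P(τ) = [k₁/(k₂−k₁)]·C_{A0}·(e^(−k₁τ) − e^(−k₂τ)).
e^(−k₁τ) = e^(−2.69×1.47) = e^(−3.954) = 0.01917; e^(−k₂τ) = e^(−2.969) = 0.05133.
C_P = 2.69×1.70/(2.02−2.69) × (0.01917−0.05133) = (-6.825)×(-0.03216) = 0.2195 kmol/m³.
Y_P = C_P/C_{A0} = 0.2195/1.70 = 0.129.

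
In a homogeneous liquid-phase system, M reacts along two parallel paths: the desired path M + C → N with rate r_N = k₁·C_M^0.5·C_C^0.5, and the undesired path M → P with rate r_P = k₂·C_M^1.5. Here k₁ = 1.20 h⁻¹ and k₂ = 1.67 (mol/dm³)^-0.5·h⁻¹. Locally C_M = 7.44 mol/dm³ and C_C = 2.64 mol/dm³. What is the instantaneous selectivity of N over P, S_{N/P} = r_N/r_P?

0.157

S_{N/P} = r_N/r_P = (k₁·C_M^0.5·C_C^0.5)/(k₂·C_M^1.5) = (k₁/k₂)·C_M⁻¹·C_C^0.5.
= (1.20×7.440^0.5×2.640^0.5) / (1.67×7.440^1.5) = 5.318/33.89 = 0.157.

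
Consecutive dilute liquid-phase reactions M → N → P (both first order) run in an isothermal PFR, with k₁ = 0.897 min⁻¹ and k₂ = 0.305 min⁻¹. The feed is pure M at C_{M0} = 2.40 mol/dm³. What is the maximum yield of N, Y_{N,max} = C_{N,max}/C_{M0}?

Evaluating C_N at τ_opt = ln(k₂/k₁)/(k₂−k₁) gives C_{N,max}/C_{M0} = (k₁/k₂)^[k₂/(k₂−k₁)].
= (0.897/0.305)^(0.305/(0.305−0.897)) = (2.941)^(-0.5152) = 0.5736.

0.574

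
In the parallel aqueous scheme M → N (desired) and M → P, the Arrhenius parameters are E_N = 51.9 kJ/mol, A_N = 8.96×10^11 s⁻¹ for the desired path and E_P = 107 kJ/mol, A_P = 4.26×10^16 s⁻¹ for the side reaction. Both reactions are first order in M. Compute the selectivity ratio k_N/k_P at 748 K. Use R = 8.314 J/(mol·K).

0.148

Since both paths have the same order in M, the concentration cancels and S_{N/P} = k_N/k_P = (A_N/A_P)·exp[(E_P−E_N)/(RT)].
(E_P−E_N)/(RT) = (107−51.9)×10³/(8.314×748) = 55100/6219 = 8.860.
k_N/k_P = (8.96×10^11/4.26×10^16)·exp(8.860) = 2.103×10^-5 × 7045 = 0.148.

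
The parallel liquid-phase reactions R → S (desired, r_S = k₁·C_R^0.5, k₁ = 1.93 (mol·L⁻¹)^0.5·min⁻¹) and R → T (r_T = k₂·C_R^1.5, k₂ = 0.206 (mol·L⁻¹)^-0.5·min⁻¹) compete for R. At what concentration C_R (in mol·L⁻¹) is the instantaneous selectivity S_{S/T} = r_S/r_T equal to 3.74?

2.51 mol·L⁻¹

S_{S/T} = (k₁/k₂)·C_R⁻¹ ⇒ C_R = (S·k₂/k₁)^(-1).
= (3.74×0.206/1.93)^(-1) = (0.3992)^(-1) = 2.51 mol·L⁻¹.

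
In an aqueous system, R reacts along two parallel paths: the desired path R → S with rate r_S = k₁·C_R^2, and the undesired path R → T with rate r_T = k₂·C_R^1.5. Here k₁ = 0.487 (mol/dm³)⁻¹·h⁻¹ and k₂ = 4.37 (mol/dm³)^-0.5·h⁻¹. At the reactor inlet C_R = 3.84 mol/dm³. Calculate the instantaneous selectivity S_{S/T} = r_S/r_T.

S_{S/T} = r_S/r_T = (k₁·C_R^2)/(k₂·C_R^1.5) = (k₁/k₂)·C_R^0.5.
= (0.487×3.840^2) / (4.37×3.840^1.5) = 7.181/32.88 = 0.218.
Since the desired path is higher order in R, keeping C_R high (PFR or concentrated feed) favours S.

0.218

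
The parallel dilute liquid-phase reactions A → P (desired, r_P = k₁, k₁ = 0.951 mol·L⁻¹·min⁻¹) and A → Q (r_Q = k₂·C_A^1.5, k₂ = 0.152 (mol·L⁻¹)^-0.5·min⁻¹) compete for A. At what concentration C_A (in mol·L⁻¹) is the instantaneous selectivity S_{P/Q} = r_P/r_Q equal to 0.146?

12.2 mol·L⁻¹

S_{P/Q} = (k₁/k₂)·C_A^-1.5 ⇒ C_A = (S·k₂/k₁)^(1/(-1.5)).
= (0.146×0.152/0.951)^(-0.6667) = (0.02334)^(-0.6667) = 12.2 mol·L⁻¹.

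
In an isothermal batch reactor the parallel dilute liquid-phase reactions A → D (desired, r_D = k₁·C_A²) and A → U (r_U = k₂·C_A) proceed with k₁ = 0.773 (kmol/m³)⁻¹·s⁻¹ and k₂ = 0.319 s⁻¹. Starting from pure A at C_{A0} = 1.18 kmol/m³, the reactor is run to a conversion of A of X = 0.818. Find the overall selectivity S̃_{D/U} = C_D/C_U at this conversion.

C_A = C_{A0}(1−X) = 0.2148 kmol/m³.
Along a PFR/batch, dC_U/dC_A = −r_U/(r_D+r_U) = −k₂/(k₂+k₁·C_A).
Integrating from C_{A0} to C_A: C_U = (0.319/0.773)·ln[(0.319+0.773·1.18)/(0.319+0.773·0.215)] = 0.4127·ln(1.231/0.4850) = 0.3844 kmol/m³.
Then C_D = (C_{A0}−C_A) − C_U = 0.9652 − 0.3844 = 0.5808 kmol/m³.
S̃_{D/U} = C_D/C_U = 0.5808/0.3844 = 1.51.

1.51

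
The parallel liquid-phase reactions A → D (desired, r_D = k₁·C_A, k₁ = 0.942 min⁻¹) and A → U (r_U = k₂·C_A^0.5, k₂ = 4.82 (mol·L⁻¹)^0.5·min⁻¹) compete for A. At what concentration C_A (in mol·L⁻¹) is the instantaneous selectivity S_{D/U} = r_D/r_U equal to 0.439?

S_{D/U} = (k₁/k₂)·C_A^0.5 ⇒ C_A = (S·k₂/k₁)^(2).
= (0.439×4.82/0.942)^(2) = (2.246)^(2) = 5.05 mol·L⁻¹.

5.05 mol·L⁻¹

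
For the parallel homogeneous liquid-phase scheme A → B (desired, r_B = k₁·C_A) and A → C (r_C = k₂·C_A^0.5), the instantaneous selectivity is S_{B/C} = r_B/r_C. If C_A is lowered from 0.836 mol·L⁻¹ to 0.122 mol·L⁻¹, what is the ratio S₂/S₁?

S_{B/C} = (k₁/k₂)·C_A^0.5, so S₂/S₁ = (C_{A,2}/C_{A,1})^0.5.
= (0.122/0.836)^0.5 = (0.1459)^0.5 = 0.382.
Selectivity toward B falls as C_A falls — high-concentration operation is favoured.

0.382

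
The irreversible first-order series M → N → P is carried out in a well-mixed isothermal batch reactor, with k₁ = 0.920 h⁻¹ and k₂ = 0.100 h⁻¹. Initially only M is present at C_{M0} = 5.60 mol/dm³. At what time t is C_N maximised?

2.71 h

Setting dC_N/dt = 0 gives t_opt = ln(k₂/k₁)/(k₂−k₁).
= ln(0.100/0.920)/(0.100−0.920) = ln(0.1087)/-0.8200 = -2.219/-0.8200 = 2.71 h.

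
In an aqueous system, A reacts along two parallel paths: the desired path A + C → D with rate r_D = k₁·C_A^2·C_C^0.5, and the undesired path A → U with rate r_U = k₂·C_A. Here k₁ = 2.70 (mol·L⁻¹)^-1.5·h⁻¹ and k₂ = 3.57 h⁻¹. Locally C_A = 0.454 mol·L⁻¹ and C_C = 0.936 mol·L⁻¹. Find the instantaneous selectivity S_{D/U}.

S_{D/U} = r_D/r_U = (k₁·C_A^2·C_C^0.5)/(k₂·C_A) = (k₁/k₂)·C_A·C_C^0.5.
= (2.70×0.4540^2×0.9360^0.5) / (3.57×0.4540) = 0.5384/1.621 = 0.332.
Since the desired path is higher order in A, keeping C_A high (PFR or concentrated feed) favours D.

0.332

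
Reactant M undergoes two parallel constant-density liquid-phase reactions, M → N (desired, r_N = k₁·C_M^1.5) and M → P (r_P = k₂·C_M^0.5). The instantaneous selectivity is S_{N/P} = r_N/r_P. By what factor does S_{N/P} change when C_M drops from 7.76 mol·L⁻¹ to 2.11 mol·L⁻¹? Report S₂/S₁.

0.272

S_{N/P} = (k₁/k₂)·C_M, so S₂/S₁ = (C_{M,2}/C_{M,1}).
= 2.11/7.76 = 0.272.
Selectivity toward N falls as C_M falls — high-concentration operation is favoured.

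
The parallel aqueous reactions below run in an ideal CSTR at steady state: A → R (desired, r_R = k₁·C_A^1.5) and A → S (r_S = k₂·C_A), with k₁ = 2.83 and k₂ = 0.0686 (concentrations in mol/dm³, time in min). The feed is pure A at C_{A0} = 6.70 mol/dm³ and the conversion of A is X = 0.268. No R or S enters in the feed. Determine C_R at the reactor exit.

1.78 mol/dm³

Exit C_A = C_{A0}(1−X) = 6.70×0.732 = 4.904 mol/dm³.
A CSTR operates uniformly at the exit composition, giving r_R = 30.74 and r_S = 0.3364 (each k·C_A^n at C_A = 4.904).
Fraction of consumed A going to R: r_R/(r_R+r_S) = 0.9892.
C_R = 0.9892·C_{A0}·X = 0.9892×6.70×0.268 = 1.78 mol/dm³.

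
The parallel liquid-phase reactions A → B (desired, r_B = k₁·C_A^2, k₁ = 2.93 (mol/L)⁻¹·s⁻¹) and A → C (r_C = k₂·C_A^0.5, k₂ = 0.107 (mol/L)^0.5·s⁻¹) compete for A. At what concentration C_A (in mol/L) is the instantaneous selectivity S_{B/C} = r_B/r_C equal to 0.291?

0.0483 mol/L

S_{B/C} = (k₁/k₂)·C_A^1.5 ⇒ C_A = (S·k₂/k₁)^(1/1.5).
= (0.291×0.107/2.93)^(0.6667) = (0.01063)^(0.6667) = 0.0483 mol/L.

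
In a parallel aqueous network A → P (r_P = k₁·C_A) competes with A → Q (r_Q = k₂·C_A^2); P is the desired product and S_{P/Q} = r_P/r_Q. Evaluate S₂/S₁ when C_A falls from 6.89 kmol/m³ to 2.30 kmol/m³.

3.00

S_{P/Q} = (k₁/k₂)·C_A⁻¹, so S₂/S₁ = (C_{A,2}/C_{A,1})⁻¹.
= 6.89/2.30 = 3.00.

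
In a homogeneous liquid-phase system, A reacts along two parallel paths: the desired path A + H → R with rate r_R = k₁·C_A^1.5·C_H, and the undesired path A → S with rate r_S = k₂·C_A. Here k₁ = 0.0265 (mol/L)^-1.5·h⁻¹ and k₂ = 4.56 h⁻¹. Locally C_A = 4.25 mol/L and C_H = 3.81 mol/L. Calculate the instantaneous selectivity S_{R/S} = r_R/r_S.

S_{R/S} = r_R/r_S = (k₁·C_A^1.5·C_H)/(k₂·C_A) = (k₁/k₂)·C_A^0.5·C_H.
= (0.0265×4.250^1.5×3.810) / (4.56×4.250) = 0.8846/19.38 = 0.0456.

0.0456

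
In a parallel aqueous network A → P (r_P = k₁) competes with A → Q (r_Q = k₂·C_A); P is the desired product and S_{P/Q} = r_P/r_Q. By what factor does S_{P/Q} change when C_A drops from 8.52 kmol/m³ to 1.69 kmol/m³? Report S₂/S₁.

5.04

S_{P/Q} = (k₁/k₂)·C_A⁻¹, so S₂/S₁ = (C_{A,2}/C_{A,1})⁻¹.
= 8.52/1.69 = 5.04.
Selectivity toward P rises as C_A falls — low-concentration operation is favoured.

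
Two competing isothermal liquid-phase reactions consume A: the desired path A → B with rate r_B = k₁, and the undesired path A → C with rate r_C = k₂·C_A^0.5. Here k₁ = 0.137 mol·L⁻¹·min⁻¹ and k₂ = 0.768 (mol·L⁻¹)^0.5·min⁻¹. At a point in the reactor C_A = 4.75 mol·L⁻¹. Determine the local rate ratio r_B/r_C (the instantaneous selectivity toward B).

S_{B/C} = r_B/r_C = (k₁)/(k₂·C_A^0.5) = (k₁/k₂)·C_A^-0.5.
= (0.137) / (0.768×4.750^0.5) = 0.1370/1.674 = 0.0818.
The undesired path is higher order in A, so low C_A (CSTR or dilute feed) favours B.

0.0818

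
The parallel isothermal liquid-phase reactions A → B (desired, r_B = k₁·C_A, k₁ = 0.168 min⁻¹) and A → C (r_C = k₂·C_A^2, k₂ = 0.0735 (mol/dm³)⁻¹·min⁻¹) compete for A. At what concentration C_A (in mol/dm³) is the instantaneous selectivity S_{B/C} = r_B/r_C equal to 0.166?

13.8 mol/dm³

S_{B/C} = (k₁/k₂)·C_A⁻¹ ⇒ C_A = (S·k₂/k₁)^(-1).
= (0.166×0.0735/0.168)^(-1) = (0.07262)^(-1) = 13.8 mol/dm³.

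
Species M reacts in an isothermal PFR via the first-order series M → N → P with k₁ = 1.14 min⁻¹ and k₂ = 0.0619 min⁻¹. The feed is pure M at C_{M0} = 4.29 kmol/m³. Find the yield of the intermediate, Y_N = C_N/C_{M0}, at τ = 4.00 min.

0.814

For first-order series with pure M initially, C_N(τ) = k₁C_{M0}/(k₂−k₁)·(e^(−k₁τ) − e^(−k₂τ)).
e^(−k₁τ) = e^(−1.14×4.00) = e^(−4.560) = 0.01046; e^(−k₂τ) = e^(−0.2476) = 0.7807.
C_N = 1.14×4.29/(0.0619−1.14) × (0.01046−0.7807) = (-4.536)×(-0.7702) = 3.494 kmol/m³.
Y_N = C_N/C_{M0} = 3.494/4.29 = 0.814.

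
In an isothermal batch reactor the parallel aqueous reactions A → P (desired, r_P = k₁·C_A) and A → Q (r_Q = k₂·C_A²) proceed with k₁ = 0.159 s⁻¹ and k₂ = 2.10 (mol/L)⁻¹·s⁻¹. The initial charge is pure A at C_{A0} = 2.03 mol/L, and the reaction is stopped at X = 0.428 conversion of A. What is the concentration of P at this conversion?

0.0403 mol/L

C_A = C_{A0}(1−X) = 1.161 mol/L.
Along a PFR/batch, dC_P/dC_A = −r_P/(r_P+r_Q) = −k₁/(k₁+k₂·C_A).
Integrating from C_{A0} to C_A: C_P = (0.159/2.10)·ln[(0.159+2.10·2.03)/(0.159+2.10·1.16)] = 0.07571·ln(4.422/2.597) = 0.04029 mol/L.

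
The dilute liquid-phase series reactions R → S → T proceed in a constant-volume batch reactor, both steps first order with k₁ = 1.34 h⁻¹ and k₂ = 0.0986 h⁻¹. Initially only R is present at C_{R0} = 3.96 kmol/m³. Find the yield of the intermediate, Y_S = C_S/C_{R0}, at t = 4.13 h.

0.714

For first-order series with pure R initially, C_S(t) = k₁C_{R0}/(k₂−k₁)·(e^(−k₁t) − e^(−k₂t)).
e^(−k₁t) = e^(−1.34×4.13) = e^(−5.534) = 0.003949; e^(−k₂t) = e^(−0.4072) = 0.6655.
C_S = 1.34×3.96/(0.0986−1.34) × (0.003949−0.6655) = (-4.275)×(-0.6615) = 2.828 kmol/m³.
Y_S = C_S/C_{R0} = 2.828/3.96 = 0.714.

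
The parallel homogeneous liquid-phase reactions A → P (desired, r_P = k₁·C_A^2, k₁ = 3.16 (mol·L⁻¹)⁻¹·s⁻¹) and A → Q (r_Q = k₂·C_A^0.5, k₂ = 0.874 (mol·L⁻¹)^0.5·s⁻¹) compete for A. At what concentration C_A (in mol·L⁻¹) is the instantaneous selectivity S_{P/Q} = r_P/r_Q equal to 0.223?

0.156 mol·L⁻¹

S_{P/Q} = (k₁/k₂)·C_A^1.5 ⇒ C_A = (S·k₂/k₁)^(1/1.5).
= (0.223×0.874/3.16)^(0.6667) = (0.06168)^(0.6667) = 0.156 mol·L⁻¹.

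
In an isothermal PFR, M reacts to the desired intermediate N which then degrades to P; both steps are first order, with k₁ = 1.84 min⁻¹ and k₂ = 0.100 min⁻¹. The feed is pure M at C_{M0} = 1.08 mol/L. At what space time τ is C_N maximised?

Setting dC_N/dτ = 0 gives τ_opt = ln(k₂/k₁)/(k₂−k₁).
= ln(0.100/1.84)/(0.100−1.84) = ln(0.05435)/-1.740 = -2.912/-1.740 = 1.67 min.

1.67 min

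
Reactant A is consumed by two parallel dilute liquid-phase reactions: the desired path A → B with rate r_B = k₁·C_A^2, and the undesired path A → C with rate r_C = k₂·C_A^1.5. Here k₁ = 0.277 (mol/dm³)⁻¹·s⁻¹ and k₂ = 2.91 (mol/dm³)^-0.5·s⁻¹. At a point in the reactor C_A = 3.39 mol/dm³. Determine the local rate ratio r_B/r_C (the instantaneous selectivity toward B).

S_{B/C} = r_B/r_C = (k₁·C_A^2)/(k₂·C_A^1.5) = (k₁/k₂)·C_A^0.5.
= (0.277×3.390^2) / (2.91×3.390^1.5) = 3.183/18.16 = 0.175.
Since the desired path is higher order in A, keeping C_A high (PFR or concentrated feed) favours B.

0.175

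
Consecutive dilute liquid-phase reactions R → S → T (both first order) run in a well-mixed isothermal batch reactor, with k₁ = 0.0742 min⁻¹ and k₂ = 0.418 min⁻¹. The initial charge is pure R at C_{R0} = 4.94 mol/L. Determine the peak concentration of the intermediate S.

0.604 mol/L

At the optimum, C_{S,max}/C_{R0} = (k₁/k₂)^[k₂/(k₂−k₁)].
= (0.0742/0.418)^(0.418/(0.418−0.0742)) = (0.1775)^(1.216) = 0.1222.
C_{S,max} = 0.1222×4.94 = 0.604 mol/L.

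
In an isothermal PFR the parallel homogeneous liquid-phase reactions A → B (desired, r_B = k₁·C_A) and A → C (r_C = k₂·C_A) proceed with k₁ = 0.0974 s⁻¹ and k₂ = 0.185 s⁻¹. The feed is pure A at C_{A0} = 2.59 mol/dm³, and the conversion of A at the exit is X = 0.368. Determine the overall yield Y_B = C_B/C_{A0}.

0.127

C_A = C_{A0}(1−X) = 1.637 mol/dm³.
Both paths are first order in A, so the instantaneous fraction to B is constant: dC_B/d(−C_A) = k₁/(k₁+k₂) = 0.3449.
C_B = 0.3449·(C_{A0}−C_A) = 0.3449×0.9531 = 0.329 mol/dm³.
Y_B = C_B/C_{A0} = 0.3287/2.59 = 0.127.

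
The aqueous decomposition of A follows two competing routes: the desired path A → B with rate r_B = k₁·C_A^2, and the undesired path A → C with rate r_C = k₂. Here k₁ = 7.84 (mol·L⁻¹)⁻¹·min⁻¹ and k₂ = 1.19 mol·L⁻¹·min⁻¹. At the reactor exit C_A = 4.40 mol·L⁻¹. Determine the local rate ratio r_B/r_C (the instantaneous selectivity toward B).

128

S_{B/C} = r_B/r_C = (k₁·C_A^2)/(k₂) = (k₁/k₂)·C_A^2.
= (7.84×4.400^2) / (1.19) = 151.8/1.190 = 128.
Since the desired path is higher order in A, keeping C_A high (PFR or concentrated feed) favours B.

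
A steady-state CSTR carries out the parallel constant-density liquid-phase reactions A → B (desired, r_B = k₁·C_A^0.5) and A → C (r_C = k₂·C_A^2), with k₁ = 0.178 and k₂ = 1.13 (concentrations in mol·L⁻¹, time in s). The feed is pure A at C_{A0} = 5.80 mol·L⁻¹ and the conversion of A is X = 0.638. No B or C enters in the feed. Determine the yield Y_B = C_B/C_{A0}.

0.0314

Exit C_A = C_{A0}(1−X) = 5.80×0.362 = 2.100 mol·L⁻¹.
In a CSTR the entire volume is at exit conditions, so r_B = 0.178×2.100^0.5 = 0.2579 and r_C = 1.13×2.100^2 = 4.981.
Fraction of consumed A going to B: r_B/(r_B+r_C) = 0.04923.
C_B = 0.04923·C_{A0}·X = 0.04923×5.80×0.638 = 0.182 mol·L⁻¹; Y_B = C_B/C_{A0} = 0.0314.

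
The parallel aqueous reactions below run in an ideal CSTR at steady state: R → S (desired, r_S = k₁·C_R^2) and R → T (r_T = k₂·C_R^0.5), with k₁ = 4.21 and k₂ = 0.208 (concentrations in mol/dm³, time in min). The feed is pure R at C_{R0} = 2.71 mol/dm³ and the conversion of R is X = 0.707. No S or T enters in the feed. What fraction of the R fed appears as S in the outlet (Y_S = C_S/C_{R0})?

0.661

Exit C_R = C_{R0}(1−X) = 2.71×0.293 = 0.7940 mol/dm³.
In a CSTR the entire volume is at exit conditions, so r_S = 4.21×0.7940^2 = 2.654 and r_T = 0.208×0.7940^0.5 = 0.1853.
Fraction of consumed R going to S: r_S/(r_S+r_T) = 0.9347.
C_S = 0.9347·C_{R0}·X = 0.9347×2.71×0.707 = 1.79 mol/dm³; Y_S = C_S/C_{R0} = 0.661.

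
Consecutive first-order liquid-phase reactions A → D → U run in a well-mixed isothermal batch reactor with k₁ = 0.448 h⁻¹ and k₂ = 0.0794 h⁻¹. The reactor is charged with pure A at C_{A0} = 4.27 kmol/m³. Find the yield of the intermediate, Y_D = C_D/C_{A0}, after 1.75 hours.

0.503

For first-order series with pure A initially, C_D(t) = k₁C_{A0}/(k₂−k₁)·(e^(−k₁t) − e^(−k₂t)).
e^(−k₁t) = e^(−0.448×1.75) = e^(−0.7840) = 0.4566; e^(−k₂t) = e^(−0.1389) = 0.8703.
C_D = 0.448×4.27/(0.0794−0.448) × (0.4566−0.8703) = (-5.190)×(-0.4137) = 2.147 kmol/m³.
Y_D = C_D/C_{A0} = 2.147/4.27 = 0.503.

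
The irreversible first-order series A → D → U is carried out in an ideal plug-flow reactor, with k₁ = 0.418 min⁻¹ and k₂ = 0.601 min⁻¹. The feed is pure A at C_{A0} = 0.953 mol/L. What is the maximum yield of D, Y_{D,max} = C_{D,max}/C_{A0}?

0.303

Evaluating C_D at τ_opt = ln(k₂/k₁)/(k₂−k₁) gives C_{D,max}/C_{A0} = (k₁/k₂)^[k₂/(k₂−k₁)].
= (0.418/0.601)^(0.601/(0.601−0.418)) = (0.6955)^(3.284) = 0.3035.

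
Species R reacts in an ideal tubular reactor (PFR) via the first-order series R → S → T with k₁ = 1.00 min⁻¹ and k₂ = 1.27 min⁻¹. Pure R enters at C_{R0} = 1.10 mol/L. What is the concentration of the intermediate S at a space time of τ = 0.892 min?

0.357 mol/L

For first-order series with pure R initially, C_S(τ) = k₁C_{R0}/(k₂−k₁)·(e^(−k₁τ) − e^(−k₂τ)).
e^(−k₁τ) = e^(−1.00×0.892) = e^(−0.8920) = 0.4098; e^(−k₂τ) = e^(−1.133) = 0.3221.
C_S = 1.00×1.10/(1.27−1.00) × (0.4098−0.3221) = 4.074×0.08772 = 0.3574 mol/L.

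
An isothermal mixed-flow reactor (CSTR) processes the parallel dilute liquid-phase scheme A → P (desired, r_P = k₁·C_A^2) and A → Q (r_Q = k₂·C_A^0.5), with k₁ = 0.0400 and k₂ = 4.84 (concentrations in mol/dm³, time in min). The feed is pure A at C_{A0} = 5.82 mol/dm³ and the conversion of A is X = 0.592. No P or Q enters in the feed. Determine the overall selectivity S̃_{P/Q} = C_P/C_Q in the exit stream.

Exit C_A = C_{A0}(1−X) = 5.82×0.408 = 2.375 mol/dm³.
A CSTR operates uniformly at the exit composition, giving r_P = 0.2255 and r_Q = 7.458 (each k·C_A^n at C_A = 2.375).
Overall selectivity = C_P/C_Q = r_Pτ/(r_Qτ) = r_P/r_Q = 0.0302.

0.0302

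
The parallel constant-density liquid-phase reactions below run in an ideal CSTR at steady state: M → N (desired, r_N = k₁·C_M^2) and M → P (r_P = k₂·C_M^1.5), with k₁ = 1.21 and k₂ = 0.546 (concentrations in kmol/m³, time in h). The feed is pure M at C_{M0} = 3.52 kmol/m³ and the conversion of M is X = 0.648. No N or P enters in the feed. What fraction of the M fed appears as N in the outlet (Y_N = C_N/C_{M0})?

0.461

Exit C_M = C_{M0}(1−X) = 3.52×0.352 = 1.239 kmol/m³.
In a CSTR the entire volume is at exit conditions, so r_N = 1.21×1.239^2 = 1.858 and r_P = 0.546×1.239^1.5 = 0.7530.
Fraction of consumed M going to N: r_N/(r_N+r_P) = 0.7116.
C_N = 0.7116·C_{M0}·X = 0.7116×3.52×0.648 = 1.62 kmol/m³; Y_N = C_N/C_{M0} = 0.461.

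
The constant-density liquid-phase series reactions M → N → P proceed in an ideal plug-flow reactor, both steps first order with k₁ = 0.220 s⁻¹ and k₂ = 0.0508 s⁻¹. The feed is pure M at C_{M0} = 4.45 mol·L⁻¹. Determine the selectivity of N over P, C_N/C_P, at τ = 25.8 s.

0.532

Solving the coupled first-order balances gives C_N(τ) = [k₁/(k₂−k₁)]·C_{M0}·(e^(−k₁τ) − e^(−k₂τ)).
e^(−k₁τ) = e^(−0.220×25.8) = e^(−5.676) = 0.003427; e^(−k₂τ) = e^(−1.311) = 0.2696.
C_N = 0.220×4.45/(0.0508−0.220) × (0.003427−0.2696) = (-5.786)×(-0.2662) = 1.540 mol·L⁻¹.
C_M = C_{M0}e^(−k₁τ) = 0.01525 mol·L⁻¹, so C_P = C_{M0}−C_M−C_N = 2.894 mol·L⁻¹; C_N/C_P = 0.532.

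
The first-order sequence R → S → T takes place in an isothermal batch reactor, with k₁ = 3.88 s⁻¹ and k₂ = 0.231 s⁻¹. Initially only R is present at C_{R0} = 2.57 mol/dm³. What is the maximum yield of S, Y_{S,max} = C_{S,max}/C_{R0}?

0.836

Evaluating C_S at t_opt = ln(k₂/k₁)/(k₂−k₁) gives C_{S,max}/C_{R0} = (k₁/k₂)^[k₂/(k₂−k₁)].
= (3.88/0.231)^(0.231/(0.231−3.88)) = (16.80)^(-0.06331) = 0.8364.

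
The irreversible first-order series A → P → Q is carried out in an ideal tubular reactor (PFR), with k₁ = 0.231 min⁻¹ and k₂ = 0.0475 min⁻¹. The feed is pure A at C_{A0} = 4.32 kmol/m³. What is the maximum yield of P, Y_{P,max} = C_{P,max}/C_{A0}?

0.664

At the optimum, C_{P,max}/C_{A0} = (k₁/k₂)^[k₂/(k₂−k₁)].
= (0.231/0.0475)^(0.0475/(0.0475−0.231)) = (4.863)^(-0.2589) = 0.6640.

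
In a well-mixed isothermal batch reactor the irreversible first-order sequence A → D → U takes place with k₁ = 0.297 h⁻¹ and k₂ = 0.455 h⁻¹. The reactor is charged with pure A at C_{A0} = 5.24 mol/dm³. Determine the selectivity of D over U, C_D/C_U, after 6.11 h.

0.293

Solving the coupled first-order balances gives C_D(t) = [k₁/(k₂−k₁)]·C_{A0}·(e^(−k₁t) − e^(−k₂t)).
e^(−k₁t) = e^(−0.297×6.11) = e^(−1.815) = 0.1629; e^(−k₂t) = e^(−2.780) = 0.06204.
C_D = 0.297×5.24/(0.455−0.297) × (0.1629−0.06204) = 9.850×0.1009 = 0.9934 mol/dm³.
C_A = C_{A0}e^(−k₁t) = 0.8536 mol/dm³, so C_U = C_{A0}−C_A−C_D = 3.393 mol/dm³; C_D/C_U = 0.293.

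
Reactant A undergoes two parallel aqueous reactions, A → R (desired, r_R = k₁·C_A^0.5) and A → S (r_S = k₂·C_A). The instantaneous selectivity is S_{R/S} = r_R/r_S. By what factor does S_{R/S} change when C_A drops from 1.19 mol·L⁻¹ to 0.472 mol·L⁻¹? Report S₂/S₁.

1.59

S_{R/S} = (k₁/k₂)·C_A^-0.5, so S₂/S₁ = (C_{A,2}/C_{A,1})^-0.5.
= (0.472/1.19)^(-0.5) = (0.3966)^(-0.5) = 1.59.
Selectivity toward R rises as C_A falls — low-concentration operation is favoured.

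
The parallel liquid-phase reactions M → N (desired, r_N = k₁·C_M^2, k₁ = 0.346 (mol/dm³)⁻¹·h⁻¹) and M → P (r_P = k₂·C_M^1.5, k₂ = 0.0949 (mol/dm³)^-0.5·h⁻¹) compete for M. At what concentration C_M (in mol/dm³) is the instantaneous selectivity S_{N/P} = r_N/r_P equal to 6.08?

S_{N/P} = (k₁/k₂)·C_M^0.5 ⇒ C_M = (S·k₂/k₁)^(2).
= (6.08×0.0949/0.346)^(2) = (1.668)^(2) = 2.78 mol/dm³.

2.78 mol/dm³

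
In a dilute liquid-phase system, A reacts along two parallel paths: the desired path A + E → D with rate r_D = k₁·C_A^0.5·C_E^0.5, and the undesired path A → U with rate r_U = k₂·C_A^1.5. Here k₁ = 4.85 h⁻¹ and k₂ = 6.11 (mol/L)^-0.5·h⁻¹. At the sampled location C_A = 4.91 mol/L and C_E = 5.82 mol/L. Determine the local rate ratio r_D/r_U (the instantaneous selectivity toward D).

S_{D/U} = r_D/r_U = (k₁·C_A^0.5·C_E^0.5)/(k₂·C_A^1.5) = (k₁/k₂)·C_A⁻¹·C_E^0.5.
= (4.85×4.910^0.5×5.820^0.5) / (6.11×4.910^1.5) = 25.93/66.48 = 0.390.
The undesired path is higher order in A, so low C_A (CSTR or dilute feed) favours D.

0.390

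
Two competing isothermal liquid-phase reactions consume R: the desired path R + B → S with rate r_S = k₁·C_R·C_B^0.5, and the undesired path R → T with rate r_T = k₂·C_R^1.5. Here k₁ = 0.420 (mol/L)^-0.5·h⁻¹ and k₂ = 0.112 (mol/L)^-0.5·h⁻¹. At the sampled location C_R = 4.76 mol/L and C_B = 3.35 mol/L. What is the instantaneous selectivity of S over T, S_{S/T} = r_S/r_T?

3.15

S_{S/T} = r_S/r_T = (k₁·C_R·C_B^0.5)/(k₂·C_R^1.5) = (k₁/k₂)·C_R^-0.5·C_B^0.5.
= (0.420×4.760×3.350^0.5) / (0.112×4.760^1.5) = 3.659/1.163 = 3.15.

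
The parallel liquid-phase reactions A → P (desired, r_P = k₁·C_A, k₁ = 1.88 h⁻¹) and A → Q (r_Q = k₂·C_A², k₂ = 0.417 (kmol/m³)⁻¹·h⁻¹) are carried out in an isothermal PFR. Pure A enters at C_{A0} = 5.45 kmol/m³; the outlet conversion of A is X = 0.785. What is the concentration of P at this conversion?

C_A = C_{A0}(1−X) = 1.172 kmol/m³.
Along a PFR/batch, dC_P/dC_A = −r_P/(r_P+r_Q) = −k₁/(k₁+k₂·C_A).
Integrating from C_{A0} to C_A: C_P = (1.88/0.417)·ln[(1.88+0.417·5.45)/(1.88+0.417·1.17)] = 4.508·ln(4.153/2.369) = 2.531 kmol/m³.

2.53 kmol/m³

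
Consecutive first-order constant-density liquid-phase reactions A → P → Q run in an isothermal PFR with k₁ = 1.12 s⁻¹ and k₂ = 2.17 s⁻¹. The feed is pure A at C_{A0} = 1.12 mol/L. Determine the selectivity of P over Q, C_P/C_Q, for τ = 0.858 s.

0.646

The intermediate concentration in a first-order A→B→C sequence is C_P = k₁C_{A0}(e^(−k₁τ) − e^(−k₂τ))/(k₂−k₁).
e^(−k₁τ) = e^(−1.12×0.858) = e^(−0.9610) = 0.3825; e^(−k₂τ) = e^(−1.862) = 0.1554.
C_P = 1.12×1.12/(2.17−1.12) × (0.3825−0.1554) = 1.195×0.2271 = 0.2714 mol/L.
C_A = C_{A0}e^(−k₁τ) = 0.4284 mol/L, so C_Q = C_{A0}−C_A−C_P = 0.4202 mol/L; C_P/C_Q = 0.646.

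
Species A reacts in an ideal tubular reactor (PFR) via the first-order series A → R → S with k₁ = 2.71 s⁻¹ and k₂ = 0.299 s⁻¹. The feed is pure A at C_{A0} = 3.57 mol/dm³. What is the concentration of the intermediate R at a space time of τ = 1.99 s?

For first-order series with pure A initially, C_R(τ) = k₁C_{A0}/(k₂−k₁)·(e^(−k₁τ) − e^(−k₂τ)).
e^(−k₁τ) = e^(−2.71×1.99) = e^(−5.393) = 0.004549; e^(−k₂τ) = e^(−0.5950) = 0.5516.
C_R = 2.71×3.57/(0.299−2.71) × (0.004549−0.5516) = (-4.013)×(-0.5470) = 2.195 mol/dm³.

2.19 mol/dm³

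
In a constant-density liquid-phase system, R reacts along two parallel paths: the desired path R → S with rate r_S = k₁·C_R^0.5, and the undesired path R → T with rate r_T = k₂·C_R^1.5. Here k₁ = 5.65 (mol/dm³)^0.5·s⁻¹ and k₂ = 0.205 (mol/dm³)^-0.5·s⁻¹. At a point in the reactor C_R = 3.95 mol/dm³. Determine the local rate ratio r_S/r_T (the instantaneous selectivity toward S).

6.98

S_{S/T} = r_S/r_T = (k₁·C_R^0.5)/(k₂·C_R^1.5) = (k₁/k₂)·C_R⁻¹.
= (5.65×3.950^0.5) / (0.205×3.950^1.5) = 11.23/1.609 = 6.98.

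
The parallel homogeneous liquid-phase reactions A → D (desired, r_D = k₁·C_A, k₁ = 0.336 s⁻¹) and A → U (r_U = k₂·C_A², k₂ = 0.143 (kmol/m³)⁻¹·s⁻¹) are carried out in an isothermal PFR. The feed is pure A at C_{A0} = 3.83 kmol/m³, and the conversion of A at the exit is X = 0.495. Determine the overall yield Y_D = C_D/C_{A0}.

0.225

C_A = C_{A0}(1−X) = 1.934 kmol/m³.
Along a PFR/batch, dC_D/dC_A = −r_D/(r_D+r_U) = −k₁/(k₁+k₂·C_A).
Integrating from C_{A0} to C_A: C_D = (0.336/0.143)·ln[(0.336+0.143·3.83)/(0.336+0.143·1.93)] = 2.350·ln(0.8837/0.6126) = 0.8610 kmol/m³.
Y_D = C_D/C_{A0} = 0.8610/3.83 = 0.225.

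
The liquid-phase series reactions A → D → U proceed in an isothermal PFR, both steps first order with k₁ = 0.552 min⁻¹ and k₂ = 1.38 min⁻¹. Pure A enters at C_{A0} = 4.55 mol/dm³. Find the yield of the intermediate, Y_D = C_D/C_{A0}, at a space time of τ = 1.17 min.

0.217

The intermediate concentration in a first-order A→B→C sequence is C_D = k₁C_{A0}(e^(−k₁τ) − e^(−k₂τ))/(k₂−k₁).
e^(−k₁τ) = e^(−0.552×1.17) = e^(−0.6458) = 0.5242; e^(−k₂τ) = e^(−1.615) = 0.1990.
C_D = 0.552×4.55/(1.38−0.552) × (0.5242−0.1990) = 3.033×0.3253 = 0.9866 mol/dm³.
Y_D = C_D/C_{A0} = 0.9866/4.55 = 0.217.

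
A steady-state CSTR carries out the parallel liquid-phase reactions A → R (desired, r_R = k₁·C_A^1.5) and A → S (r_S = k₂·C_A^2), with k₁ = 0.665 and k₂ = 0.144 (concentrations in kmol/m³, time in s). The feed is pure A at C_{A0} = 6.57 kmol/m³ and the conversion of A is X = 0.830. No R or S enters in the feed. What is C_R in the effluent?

4.44 kmol/m³

Exit C_A = C_{A0}(1−X) = 6.57×0.170 = 1.117 kmol/m³.
Rates in a CSTR are evaluated at the outlet concentration: r_R = 0.665×1.117^1.5 = 0.7850, r_S = 0.144×1.117^2 = 0.1796.
Fraction of consumed A going to R: r_R/(r_R+r_S) = 0.8138.
C_R = 0.8138·C_{A0}·X = 0.8138×6.57×0.830 = 4.44 kmol/m³.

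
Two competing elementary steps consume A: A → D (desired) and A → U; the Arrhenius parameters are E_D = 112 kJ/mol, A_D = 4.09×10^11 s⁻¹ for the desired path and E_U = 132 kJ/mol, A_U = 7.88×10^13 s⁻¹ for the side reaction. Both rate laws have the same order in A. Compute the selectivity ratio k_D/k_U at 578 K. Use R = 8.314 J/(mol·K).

k_D/k_U = (A_D/A_U)·exp[−(E_D−E_U)/(RT)] = (A_D/A_U)·exp[(E_U−E_D)/(RT)].
(E_U−E_D)/(RT) = (132−112)×10³/(8.314×578) = 20000/4805 = 4.162.
k_D/k_U = (4.09×10^11/7.88×10^13)·exp(4.162) = 0.005190 × 64.19 = 0.333.

0.333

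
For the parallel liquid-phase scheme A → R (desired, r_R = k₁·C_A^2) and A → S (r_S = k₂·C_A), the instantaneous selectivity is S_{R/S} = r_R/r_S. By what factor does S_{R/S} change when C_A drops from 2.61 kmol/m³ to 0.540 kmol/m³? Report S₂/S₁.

S_{R/S} = (k₁/k₂)·C_A, so S₂/S₁ = (C_{A,2}/C_{A,1}).
= 0.540/2.61 = 0.207.

0.207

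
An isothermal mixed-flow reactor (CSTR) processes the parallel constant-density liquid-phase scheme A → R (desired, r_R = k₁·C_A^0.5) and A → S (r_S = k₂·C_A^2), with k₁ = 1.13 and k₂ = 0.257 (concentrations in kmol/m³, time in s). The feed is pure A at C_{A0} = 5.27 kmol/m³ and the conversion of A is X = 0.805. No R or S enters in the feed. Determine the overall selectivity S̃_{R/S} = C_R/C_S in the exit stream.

Exit C_A = C_{A0}(1−X) = 5.27×0.195 = 1.028 kmol/m³.
A CSTR operates uniformly at the exit composition, giving r_R = 1.146 and r_S = 0.2714 (each k·C_A^n at C_A = 1.028).
Overall selectivity = C_R/C_S = r_Rτ/(r_Sτ) = r_R/r_S = 4.22.

4.22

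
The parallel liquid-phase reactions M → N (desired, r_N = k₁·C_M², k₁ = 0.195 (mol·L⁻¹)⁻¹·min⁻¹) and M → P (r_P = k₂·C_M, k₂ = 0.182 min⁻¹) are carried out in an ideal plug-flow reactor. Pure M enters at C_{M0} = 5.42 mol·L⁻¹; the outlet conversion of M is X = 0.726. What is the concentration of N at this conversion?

C_M = C_{M0}(1−X) = 1.485 mol·L⁻¹.
Along a PFR/batch, dC_P/dC_M = −r_P/(r_N+r_P) = −k₂/(k₂+k₁·C_M).
Integrating from C_{M0} to C_M: C_P = (0.182/0.195)·ln[(0.182+0.195·5.42)/(0.182+0.195·1.49)] = 0.9333·ln(1.239/0.4716) = 0.9015 mol·L⁻¹.
Then C_N = (C_{M0}−C_M) − C_P = 3.935 − 0.9015 = 3.033 mol·L⁻¹.

3.03 mol·L⁻¹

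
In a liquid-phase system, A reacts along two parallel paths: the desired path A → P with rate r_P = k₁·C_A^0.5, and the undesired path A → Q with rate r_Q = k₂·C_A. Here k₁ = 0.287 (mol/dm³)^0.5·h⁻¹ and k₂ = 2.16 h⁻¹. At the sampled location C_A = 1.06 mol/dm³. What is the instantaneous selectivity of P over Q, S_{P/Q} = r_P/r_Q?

S_{P/Q} = r_P/r_Q = (k₁·C_A^0.5)/(k₂·C_A) = (k₁/k₂)·C_A^-0.5.
= (0.287×1.060^0.5) / (2.16×1.060) = 0.2955/2.290 = 0.129.
The undesired path is higher order in A, so low C_A (CSTR or dilute feed) favours P.

0.129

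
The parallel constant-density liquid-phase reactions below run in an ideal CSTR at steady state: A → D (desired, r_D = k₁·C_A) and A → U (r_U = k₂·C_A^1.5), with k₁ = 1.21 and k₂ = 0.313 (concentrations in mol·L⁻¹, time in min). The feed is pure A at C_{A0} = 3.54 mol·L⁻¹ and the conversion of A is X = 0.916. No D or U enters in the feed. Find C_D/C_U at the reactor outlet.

Exit C_A = C_{A0}(1−X) = 3.54×0.0840 = 0.2974 mol·L⁻¹.
A CSTR operates uniformly at the exit composition, giving r_D = 0.3598 and r_U = 0.05075 (each k·C_A^n at C_A = 0.2974).
Overall selectivity = C_D/C_U = r_Dτ/(r_Uτ) = r_D/r_U = 7.09.

7.09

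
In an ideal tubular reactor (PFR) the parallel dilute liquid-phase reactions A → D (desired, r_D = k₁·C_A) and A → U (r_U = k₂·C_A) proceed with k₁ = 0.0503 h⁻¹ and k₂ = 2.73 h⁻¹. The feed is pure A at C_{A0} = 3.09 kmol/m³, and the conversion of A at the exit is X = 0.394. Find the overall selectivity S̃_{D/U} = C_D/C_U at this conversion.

0.0184

C_A = C_{A0}(1−X) = 1.873 kmol/m³.
Both paths are first order in A, so the instantaneous fraction to D is constant: dC_D/d(−C_A) = k₁/(k₁+k₂) = 0.01809.
C_D = 0.01809·(C_{A0}−C_A) = 0.01809×1.217 = 0.0220 kmol/m³.
C_U = (C_{A0}−C_A)−C_D = 1.195 kmol/m³; S̃_{D/U} = 0.02203/1.195 = 0.0184.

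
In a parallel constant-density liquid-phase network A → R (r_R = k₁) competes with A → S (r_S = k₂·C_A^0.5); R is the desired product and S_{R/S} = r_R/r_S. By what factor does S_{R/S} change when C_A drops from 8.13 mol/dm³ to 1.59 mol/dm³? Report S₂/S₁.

S_{R/S} = (k₁/k₂)·C_A^-0.5, so S₂/S₁ = (C_{A,2}/C_{A,1})^-0.5.
= (1.59/8.13)^(-0.5) = (0.1956)^(-0.5) = 2.26.

2.26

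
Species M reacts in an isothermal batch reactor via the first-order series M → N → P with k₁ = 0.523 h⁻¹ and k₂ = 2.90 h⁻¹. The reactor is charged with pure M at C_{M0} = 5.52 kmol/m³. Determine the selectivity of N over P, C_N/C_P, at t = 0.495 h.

1.06

The intermediate concentration in a first-order A→B→C sequence is C_N = k₁C_{M0}(e^(−k₁t) − e^(−k₂t))/(k₂−k₁).
e^(−k₁t) = e^(−0.523×0.495) = e^(−0.2589) = 0.7719; e^(−k₂t) = e^(−1.435) = 0.2380.
C_N = 0.523×5.52/(2.90−0.523) × (0.7719−0.2380) = 1.215×0.5339 = 0.6485 kmol/m³.
C_M = C_{M0}e^(−k₁t) = 4.261 kmol/m³, so C_P = C_{M0}−C_M−C_N = 0.6106 kmol/m³; C_N/C_P = 1.06.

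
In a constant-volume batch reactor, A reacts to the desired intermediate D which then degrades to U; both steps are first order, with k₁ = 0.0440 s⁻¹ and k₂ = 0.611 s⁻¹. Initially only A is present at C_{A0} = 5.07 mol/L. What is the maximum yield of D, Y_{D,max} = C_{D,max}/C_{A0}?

Evaluating C_D at t_opt = ln(k₂/k₁)/(k₂−k₁) gives C_{D,max}/C_{A0} = (k₁/k₂)^[k₂/(k₂−k₁)].
= (0.0440/0.611)^(0.611/(0.611−0.0440)) = (0.07201)^(1.078) = 0.05871.

0.0587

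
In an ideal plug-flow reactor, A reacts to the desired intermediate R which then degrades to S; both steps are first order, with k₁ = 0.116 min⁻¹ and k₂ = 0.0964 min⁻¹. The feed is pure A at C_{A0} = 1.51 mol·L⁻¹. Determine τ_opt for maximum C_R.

Setting dC_R/dτ = 0 gives τ_opt = ln(k₂/k₁)/(k₂−k₁).
= ln(0.0964/0.116)/(0.0964−0.116) = ln(0.8310)/-0.01960 = -0.1851/-0.01960 = 9.44 min.

9.44 min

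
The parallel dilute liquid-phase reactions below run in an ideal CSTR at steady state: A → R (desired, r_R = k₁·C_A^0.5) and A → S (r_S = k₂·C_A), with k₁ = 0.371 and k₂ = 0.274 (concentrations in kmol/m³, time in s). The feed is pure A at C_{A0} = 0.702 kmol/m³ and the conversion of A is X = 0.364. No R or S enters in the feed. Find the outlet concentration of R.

Exit C_A = C_{A0}(1−X) = 0.702×0.636 = 0.4465 kmol/m³.
Rates in a CSTR are evaluated at the outlet concentration: r_R = 0.371×0.4465^0.5 = 0.2479, r_S = 0.274×0.4465 = 0.1223.
Fraction of consumed A going to R: r_R/(r_R+r_S) = 0.6696.
C_R = 0.6696·C_{A0}·X = 0.6696×0.702×0.364 = 0.171 kmol/m³.

0.171 kmol/m³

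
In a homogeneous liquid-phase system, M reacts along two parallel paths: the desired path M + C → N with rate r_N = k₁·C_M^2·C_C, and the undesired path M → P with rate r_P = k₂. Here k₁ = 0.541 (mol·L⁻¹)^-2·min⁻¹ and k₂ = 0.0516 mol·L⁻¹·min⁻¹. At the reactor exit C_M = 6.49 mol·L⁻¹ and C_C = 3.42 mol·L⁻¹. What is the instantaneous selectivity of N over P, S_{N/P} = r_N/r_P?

S_{N/P} = r_N/r_P = (k₁·C_M^2·C_C)/(k₂) = (k₁/k₂)·C_M^2·C_C.
= (0.541×6.490^2×3.420) / (0.0516) = 77.93/0.05160 = 1510.
Since the desired path is higher order in M, keeping C_M high (PFR or concentrated feed) favours N.

1510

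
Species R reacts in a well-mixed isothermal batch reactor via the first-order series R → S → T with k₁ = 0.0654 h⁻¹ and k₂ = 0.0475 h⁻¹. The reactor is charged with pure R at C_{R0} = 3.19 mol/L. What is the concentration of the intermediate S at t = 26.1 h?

Solving the coupled first-order balances gives C_S(t) = [k₁/(k₂−k₁)]·C_{R0}·(e^(−k₁t) − e^(−k₂t)).
e^(−k₁t) = e^(−0.0654×26.1) = e^(−1.707) = 0.1814; e^(−k₂t) = e^(−1.240) = 0.2895.
C_S = 0.0654×3.19/(0.0475−0.0654) × (0.1814−0.2895) = (-11.66)×(-0.1080) = 1.259 mol/L.

1.26 mol/L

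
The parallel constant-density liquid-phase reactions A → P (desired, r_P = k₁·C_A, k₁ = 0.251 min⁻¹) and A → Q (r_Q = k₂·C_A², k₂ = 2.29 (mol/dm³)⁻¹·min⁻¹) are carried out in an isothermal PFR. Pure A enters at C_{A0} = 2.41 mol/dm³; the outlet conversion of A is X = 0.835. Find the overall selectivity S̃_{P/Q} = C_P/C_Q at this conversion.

C_A = C_{A0}(1−X) = 0.3977 mol/dm³.
Along a PFR/batch, dC_P/dC_A = −r_P/(r_P+r_Q) = −k₁/(k₁+k₂·C_A).
Integrating from C_{A0} to C_A: C_P = (0.251/2.29)·ln[(0.251+2.29·2.41)/(0.251+2.29·0.398)] = 0.1096·ln(5.770/1.162) = 0.1757 mol/dm³.
C_Q = (C_{A0}−C_A)−C_P = 1.837 mol/dm³; S̃_{P/Q} = 0.1757/1.837 = 0.0957.

0.0957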